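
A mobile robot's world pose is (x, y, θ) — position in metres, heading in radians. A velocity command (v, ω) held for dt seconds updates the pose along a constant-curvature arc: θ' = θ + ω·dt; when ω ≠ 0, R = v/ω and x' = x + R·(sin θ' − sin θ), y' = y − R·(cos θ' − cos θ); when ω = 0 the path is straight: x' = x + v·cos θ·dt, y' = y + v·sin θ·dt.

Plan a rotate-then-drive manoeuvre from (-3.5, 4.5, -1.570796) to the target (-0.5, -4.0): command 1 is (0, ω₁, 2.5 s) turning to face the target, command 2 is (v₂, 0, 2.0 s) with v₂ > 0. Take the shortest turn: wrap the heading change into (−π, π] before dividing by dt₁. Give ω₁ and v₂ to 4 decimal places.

ω₁ = 0.1357, v₂ = 4.5069

heading to target = atan2(-4−4.5, -0.5−-3.5) = -1.2315
Δθ = wrap(-1.2315 − -1.5708) = 0.3393; ω₁ = Δθ/dt₁ = 0.1357
distance = √((-0.5−-3.5)² + (-4−4.5)²) = 9.0139; v₂ = distance/dt₂ = 4.5069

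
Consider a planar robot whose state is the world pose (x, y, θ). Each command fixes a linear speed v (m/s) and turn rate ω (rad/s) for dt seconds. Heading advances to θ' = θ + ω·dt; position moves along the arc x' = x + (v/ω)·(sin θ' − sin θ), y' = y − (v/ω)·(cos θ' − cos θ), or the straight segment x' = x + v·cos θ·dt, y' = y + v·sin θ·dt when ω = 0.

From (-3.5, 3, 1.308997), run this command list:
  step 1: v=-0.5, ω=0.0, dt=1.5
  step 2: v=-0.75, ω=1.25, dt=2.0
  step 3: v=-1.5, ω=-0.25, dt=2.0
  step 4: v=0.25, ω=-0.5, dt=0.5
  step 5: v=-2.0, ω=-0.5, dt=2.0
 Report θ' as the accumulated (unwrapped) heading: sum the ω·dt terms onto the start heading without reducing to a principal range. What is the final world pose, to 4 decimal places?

step 1: θ'=1.3090 (straight) → pose (-3.6941, 2.2756, 1.3090)
step 2: θ'=3.8090 (R=-0.6000) → pose (-2.7432, 1.6490, 3.8090)
step 3: θ'=3.3090 (R=6.0000) → pose (-0.0292, 2.8525, 3.3090)
step 4: θ'=3.0590 (R=-0.5000) → pose (-0.1538, 2.8473, 3.0590)
step 5: θ'=2.0590 (R=4.0000) → pose (3.0489, 0.7370, 2.0590)

(3.0489, 0.7370, 2.0590)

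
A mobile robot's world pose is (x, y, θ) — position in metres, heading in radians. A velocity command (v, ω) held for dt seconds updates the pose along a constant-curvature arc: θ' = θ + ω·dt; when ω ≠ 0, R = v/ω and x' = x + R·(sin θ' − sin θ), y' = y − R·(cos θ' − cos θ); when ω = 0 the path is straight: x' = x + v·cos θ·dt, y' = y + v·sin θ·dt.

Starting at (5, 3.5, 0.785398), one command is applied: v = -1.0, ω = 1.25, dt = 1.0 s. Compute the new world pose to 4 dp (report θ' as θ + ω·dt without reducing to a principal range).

(4.8505, 2.5759, 2.0354)

θ' = 0.7854 + 1.25·1.0 = 2.0354
R = v/ω = -1.0/1.25 = -0.8000
x' = 5 + -0.8000·(sin 2.0354 − sin 0.7854) = 4.8505
y' = 3.5 − -0.8000·(cos 2.0354 − cos 0.7854) = 2.5759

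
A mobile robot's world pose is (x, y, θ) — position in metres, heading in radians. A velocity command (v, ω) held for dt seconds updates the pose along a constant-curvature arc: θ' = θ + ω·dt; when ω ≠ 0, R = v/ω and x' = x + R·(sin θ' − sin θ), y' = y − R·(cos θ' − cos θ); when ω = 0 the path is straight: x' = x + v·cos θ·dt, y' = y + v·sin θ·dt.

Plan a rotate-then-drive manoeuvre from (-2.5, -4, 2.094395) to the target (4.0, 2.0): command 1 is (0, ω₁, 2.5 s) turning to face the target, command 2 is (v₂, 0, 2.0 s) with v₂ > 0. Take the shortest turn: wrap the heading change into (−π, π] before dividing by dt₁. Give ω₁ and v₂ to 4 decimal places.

heading to target = atan2(2−-4, 4−-2.5) = 0.7454
Δθ = wrap(0.7454 − 2.0944) = -1.3490; ω₁ = Δθ/dt₁ = -0.5396
distance = √((4−-2.5)² + (2−-4)²) = 8.8459; v₂ = distance/dt₂ = 4.4230

ω₁ = -0.5396, v₂ = 4.4230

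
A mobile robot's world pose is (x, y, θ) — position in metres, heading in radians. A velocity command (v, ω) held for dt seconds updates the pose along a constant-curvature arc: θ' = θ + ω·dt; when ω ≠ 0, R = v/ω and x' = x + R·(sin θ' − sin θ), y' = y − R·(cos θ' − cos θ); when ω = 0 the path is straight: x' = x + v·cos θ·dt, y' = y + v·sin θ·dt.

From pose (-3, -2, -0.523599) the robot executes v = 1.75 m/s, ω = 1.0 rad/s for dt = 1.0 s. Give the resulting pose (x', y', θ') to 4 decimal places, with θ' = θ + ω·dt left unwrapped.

θ' = -0.5236 + 1.0·1.0 = 0.4764
R = v/ω = 1.75/1.0 = 1.7500
x' = -3 + 1.7500·(sin 0.4764 − sin -0.5236) = -1.3225
y' = -2 − 1.7500·(cos 0.4764 − cos -0.5236) = -2.0396

(-1.3225, -2.0396, 0.4764)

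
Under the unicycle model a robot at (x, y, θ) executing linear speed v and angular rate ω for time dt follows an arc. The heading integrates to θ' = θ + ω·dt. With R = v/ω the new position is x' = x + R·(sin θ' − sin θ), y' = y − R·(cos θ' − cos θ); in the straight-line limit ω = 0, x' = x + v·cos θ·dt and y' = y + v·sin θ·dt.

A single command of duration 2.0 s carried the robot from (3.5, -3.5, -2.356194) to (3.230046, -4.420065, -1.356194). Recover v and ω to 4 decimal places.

Δθ = -1.356194 − -2.356194 = 1.000000
ω = Δθ/dt = 1.000000/2.0 = 0.5000
R = −Δy/(cos θ' − cos θ) = 1.0000
v = R·ω = 1.0000·0.5000 = 0.5000

v = 0.5000, ω = 0.5000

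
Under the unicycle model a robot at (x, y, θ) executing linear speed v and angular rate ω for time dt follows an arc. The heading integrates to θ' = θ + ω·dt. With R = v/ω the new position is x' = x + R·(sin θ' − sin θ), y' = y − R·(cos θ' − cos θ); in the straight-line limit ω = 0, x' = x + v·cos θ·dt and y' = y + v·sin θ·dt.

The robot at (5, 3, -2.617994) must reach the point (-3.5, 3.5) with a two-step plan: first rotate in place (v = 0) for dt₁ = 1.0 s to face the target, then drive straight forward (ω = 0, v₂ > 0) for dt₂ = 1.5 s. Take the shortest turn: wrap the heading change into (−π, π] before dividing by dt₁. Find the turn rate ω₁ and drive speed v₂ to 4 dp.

heading to target = atan2(3.5−3, -3.5−5) = 3.0828
Δθ = wrap(3.0828 − -2.6180) = -0.5824; ω₁ = Δθ/dt₁ = -0.5824
distance = √((-3.5−5)² + (3.5−3)²) = 8.5147; v₂ = distance/dt₂ = 5.6765

ω₁ = -0.5824, v₂ = 5.6765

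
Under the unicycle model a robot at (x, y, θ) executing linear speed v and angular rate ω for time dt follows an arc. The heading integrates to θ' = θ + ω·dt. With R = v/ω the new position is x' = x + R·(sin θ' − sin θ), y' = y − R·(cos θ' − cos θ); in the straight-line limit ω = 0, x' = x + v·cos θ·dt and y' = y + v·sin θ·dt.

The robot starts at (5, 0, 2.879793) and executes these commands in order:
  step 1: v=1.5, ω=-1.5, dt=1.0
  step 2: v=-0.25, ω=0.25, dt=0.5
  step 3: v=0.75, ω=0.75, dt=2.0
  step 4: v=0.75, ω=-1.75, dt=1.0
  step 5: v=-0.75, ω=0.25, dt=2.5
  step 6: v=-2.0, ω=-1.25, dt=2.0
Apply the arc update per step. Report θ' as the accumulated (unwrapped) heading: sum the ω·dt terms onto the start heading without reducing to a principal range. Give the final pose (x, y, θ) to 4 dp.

(0.5900, -0.9869, -0.6202)

step 1: θ'=1.3798 (R=-1.0000) → pose (4.2770, 1.1558, 1.3798)
step 2: θ'=1.5048 (R=-1.0000) → pose (4.2610, 1.0319, 1.5048)
step 3: θ'=3.0048 (R=1.0000) → pose (3.3995, 2.0885, 3.0048)
step 4: θ'=1.2548 (R=-0.4286) → pose (3.0506, 2.6462, 1.2548)
step 5: θ'=1.8798 (R=-3.0000) → pose (3.0442, 0.8016, 1.8798)
step 6: θ'=-0.6202 (R=1.6000) → pose (0.5900, -0.9869, -0.6202)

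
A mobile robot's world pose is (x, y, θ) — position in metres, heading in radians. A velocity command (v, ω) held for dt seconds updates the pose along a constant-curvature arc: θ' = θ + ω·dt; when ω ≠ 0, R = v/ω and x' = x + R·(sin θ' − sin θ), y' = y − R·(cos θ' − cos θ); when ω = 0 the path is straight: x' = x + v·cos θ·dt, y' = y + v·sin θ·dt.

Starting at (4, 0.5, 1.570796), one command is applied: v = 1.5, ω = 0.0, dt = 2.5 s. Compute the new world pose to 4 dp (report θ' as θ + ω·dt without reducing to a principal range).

θ' = 1.5708 + 0.0·2.5 = 1.5708
ω = 0 → straight: x' = 4 + 1.5·cos(1.5708)·2.5 = 4.0000
y' = 0.5 + 1.5·sin(1.5708)·2.5 = 4.2500

(4.0000, 4.2500, 1.5708)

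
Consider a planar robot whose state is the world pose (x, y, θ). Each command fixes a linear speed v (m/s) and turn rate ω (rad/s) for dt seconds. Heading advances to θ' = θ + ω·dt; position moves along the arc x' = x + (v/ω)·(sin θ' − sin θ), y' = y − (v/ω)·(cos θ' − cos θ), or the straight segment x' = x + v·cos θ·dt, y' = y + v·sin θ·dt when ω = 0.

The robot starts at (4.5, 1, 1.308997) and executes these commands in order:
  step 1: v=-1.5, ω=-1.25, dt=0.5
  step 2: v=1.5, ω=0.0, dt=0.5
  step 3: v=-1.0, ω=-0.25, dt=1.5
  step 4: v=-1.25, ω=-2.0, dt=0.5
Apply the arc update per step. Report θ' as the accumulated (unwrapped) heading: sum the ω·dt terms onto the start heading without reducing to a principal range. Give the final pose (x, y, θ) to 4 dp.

(2.7809, 0.2579, -0.6910)

step 1: θ'=0.6840 (R=1.2000) → pose (4.0992, 0.3805, 0.6840)
step 2: θ'=0.6840 (straight) → pose (4.6805, 0.8544, 0.6840)
step 3: θ'=0.3090 (R=4.0000) → pose (3.3693, 0.1441, 0.3090)
step 4: θ'=-0.6910 (R=0.6250) → pose (2.7809, 0.2579, -0.6910)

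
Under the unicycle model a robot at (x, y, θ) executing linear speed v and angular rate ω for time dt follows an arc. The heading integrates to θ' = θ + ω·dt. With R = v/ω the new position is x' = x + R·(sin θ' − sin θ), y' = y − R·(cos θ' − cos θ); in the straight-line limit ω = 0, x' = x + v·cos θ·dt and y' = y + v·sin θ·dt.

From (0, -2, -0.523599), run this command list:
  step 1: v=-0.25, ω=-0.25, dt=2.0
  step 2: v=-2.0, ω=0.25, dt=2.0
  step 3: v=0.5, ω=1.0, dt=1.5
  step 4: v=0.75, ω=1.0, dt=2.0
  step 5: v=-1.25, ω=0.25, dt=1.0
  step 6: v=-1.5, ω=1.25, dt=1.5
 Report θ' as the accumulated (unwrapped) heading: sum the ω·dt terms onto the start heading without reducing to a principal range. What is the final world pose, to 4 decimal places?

step 1: θ'=-1.0236 (R=1.0000) → pose (-0.3540, -1.6543, -1.0236)
step 2: θ'=-0.5236 (R=-8.0000) → pose (-3.1859, 1.1116, -0.5236)
step 3: θ'=0.9764 (R=0.5000) → pose (-2.5216, 1.2646, 0.9764)
step 4: θ'=2.9764 (R=0.7500) → pose (-3.0197, 2.4244, 2.9764)
step 5: θ'=3.2264 (R=-5.0000) → pose (-1.7739, 2.3743, 3.2264)
step 6: θ'=5.1014 (R=-1.2000) → pose (-0.7652, 4.0251, 5.1014)

(-0.7652, 4.0251, 5.1014)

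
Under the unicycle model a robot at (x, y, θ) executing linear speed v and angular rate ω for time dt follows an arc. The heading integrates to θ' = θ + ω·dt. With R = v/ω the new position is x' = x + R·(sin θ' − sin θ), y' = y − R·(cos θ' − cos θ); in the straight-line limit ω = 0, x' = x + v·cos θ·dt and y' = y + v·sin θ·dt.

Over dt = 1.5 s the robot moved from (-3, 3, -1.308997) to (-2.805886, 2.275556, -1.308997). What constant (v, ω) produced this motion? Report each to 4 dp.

Δθ = -1.308997 − -1.308997 = 0.000000
ω = Δθ/dt = 0.000000/1.5 = 0.0000
ω = 0 → v = (Δx·cos θ + Δy·sin θ)/dt = 0.5000

v = 0.5000, ω = 0.0000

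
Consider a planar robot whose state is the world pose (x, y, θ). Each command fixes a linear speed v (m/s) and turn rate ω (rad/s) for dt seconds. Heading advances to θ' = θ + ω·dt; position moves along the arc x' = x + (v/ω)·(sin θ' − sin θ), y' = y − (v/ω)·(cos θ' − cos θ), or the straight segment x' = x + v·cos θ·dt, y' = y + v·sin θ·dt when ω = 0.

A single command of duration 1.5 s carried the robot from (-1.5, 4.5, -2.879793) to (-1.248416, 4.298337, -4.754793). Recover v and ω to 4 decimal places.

v = -0.2500, ω = -1.2500

Δθ = -4.754793 − -2.879793 = -1.875000
ω = Δθ/dt = -1.875000/1.5 = -1.2500
R = Δx/(sin θ' − sin θ) = 0.2000
v = R·ω = 0.2000·-1.2500 = -0.2500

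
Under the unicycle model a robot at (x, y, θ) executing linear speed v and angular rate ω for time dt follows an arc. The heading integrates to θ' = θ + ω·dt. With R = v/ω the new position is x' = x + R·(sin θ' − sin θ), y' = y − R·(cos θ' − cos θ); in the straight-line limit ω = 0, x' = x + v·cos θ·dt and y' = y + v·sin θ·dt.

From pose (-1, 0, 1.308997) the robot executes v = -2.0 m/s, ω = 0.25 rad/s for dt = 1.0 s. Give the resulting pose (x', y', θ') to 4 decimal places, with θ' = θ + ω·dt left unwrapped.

(-1.2720, -1.9762, 1.5590)

θ' = 1.3090 + 0.25·1.0 = 1.5590
R = v/ω = -2.0/0.25 = -8.0000
x' = -1 + -8.0000·(sin 1.5590 − sin 1.3090) = -1.2720
y' = 0 − -8.0000·(cos 1.5590 − cos 1.3090) = -1.9762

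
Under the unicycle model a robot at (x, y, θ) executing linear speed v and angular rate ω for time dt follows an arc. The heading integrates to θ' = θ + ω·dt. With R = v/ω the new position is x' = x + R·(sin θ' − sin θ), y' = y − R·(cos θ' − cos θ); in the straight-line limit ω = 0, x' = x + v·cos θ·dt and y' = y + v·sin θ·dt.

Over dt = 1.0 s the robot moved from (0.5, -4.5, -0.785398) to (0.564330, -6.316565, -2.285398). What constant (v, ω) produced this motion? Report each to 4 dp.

Δθ = -2.285398 − -0.785398 = -1.500000
ω = Δθ/dt = -1.500000/1.0 = -1.5000
R = −Δy/(cos θ' − cos θ) = -1.3333
v = R·ω = -1.3333·-1.5000 = 2.0000

v = 2.0000, ω = -1.5000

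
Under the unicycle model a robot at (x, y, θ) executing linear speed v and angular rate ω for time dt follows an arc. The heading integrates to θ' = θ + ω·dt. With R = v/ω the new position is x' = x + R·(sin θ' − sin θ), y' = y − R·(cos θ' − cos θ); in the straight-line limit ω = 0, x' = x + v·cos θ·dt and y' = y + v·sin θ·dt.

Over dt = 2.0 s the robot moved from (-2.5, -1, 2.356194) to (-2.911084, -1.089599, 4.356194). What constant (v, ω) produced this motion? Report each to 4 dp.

v = 0.2500, ω = 1.0000

Δθ = 4.356194 − 2.356194 = 2.000000
ω = Δθ/dt = 2.000000/2.0 = 1.0000
R = Δx/(sin θ' − sin θ) = 0.2500
v = R·ω = 0.2500·1.0000 = 0.2500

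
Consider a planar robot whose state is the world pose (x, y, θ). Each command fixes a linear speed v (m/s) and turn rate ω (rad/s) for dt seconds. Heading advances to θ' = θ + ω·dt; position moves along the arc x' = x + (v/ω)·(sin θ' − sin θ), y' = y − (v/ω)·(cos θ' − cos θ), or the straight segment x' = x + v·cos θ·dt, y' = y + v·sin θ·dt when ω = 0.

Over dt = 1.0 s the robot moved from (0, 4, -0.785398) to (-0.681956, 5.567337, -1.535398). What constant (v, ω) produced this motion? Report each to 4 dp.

Δθ = -1.535398 − -0.785398 = -0.750000
ω = Δθ/dt = -0.750000/1.0 = -0.7500
R = −Δy/(cos θ' − cos θ) = 2.3333
v = R·ω = 2.3333·-0.7500 = -1.7500

v = -1.7500, ω = -0.7500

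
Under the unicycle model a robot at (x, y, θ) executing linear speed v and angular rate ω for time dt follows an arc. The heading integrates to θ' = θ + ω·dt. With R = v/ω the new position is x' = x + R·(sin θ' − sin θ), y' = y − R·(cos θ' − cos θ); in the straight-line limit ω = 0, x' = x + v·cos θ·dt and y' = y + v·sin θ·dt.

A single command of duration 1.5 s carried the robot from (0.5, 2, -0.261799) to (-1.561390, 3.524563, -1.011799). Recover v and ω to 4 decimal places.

v = -1.7500, ω = -0.5000

Δθ = -1.011799 − -0.261799 = -0.750000
ω = Δθ/dt = -0.750000/1.5 = -0.5000
R = Δx/(sin θ' − sin θ) = 3.5000
v = R·ω = 3.5000·-0.5000 = -1.7500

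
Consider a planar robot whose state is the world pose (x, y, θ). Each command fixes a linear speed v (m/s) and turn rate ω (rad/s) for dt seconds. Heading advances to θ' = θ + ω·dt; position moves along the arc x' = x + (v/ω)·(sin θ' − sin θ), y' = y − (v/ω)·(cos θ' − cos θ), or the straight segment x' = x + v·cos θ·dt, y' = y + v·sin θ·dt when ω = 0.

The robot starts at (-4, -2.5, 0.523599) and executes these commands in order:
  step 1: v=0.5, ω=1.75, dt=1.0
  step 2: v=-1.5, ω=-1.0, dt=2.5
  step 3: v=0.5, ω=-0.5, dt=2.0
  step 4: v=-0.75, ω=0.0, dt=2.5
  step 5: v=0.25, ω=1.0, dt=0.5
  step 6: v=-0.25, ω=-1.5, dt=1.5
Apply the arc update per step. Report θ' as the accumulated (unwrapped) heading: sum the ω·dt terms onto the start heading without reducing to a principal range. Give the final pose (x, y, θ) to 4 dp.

(-5.1698, -3.1846, -2.9764)

step 1: θ'=2.2736 (R=0.2857) → pose (-3.9248, -2.0679, 2.2736)
step 2: θ'=-0.2264 (R=1.5000) → pose (-5.4061, -4.4991, -0.2264)
step 3: θ'=-1.2264 (R=-1.0000) → pose (-4.6893, -5.1360, -1.2264)
step 4: θ'=-1.2264 (straight) → pose (-5.3223, -3.3711, -1.2264)
step 5: θ'=-0.7264 (R=0.2500) → pose (-5.2531, -3.4736, -0.7264)
step 6: θ'=-2.9764 (R=0.1667) → pose (-5.1698, -3.1846, -2.9764)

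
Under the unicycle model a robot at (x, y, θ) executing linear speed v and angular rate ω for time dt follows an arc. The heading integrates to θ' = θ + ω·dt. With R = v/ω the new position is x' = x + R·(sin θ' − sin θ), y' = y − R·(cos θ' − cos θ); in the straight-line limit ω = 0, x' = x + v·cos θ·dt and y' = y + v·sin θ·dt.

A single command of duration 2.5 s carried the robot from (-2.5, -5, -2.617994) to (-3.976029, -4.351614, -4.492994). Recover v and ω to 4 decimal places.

v = 0.7500, ω = -0.7500

Δθ = -4.492994 − -2.617994 = -1.875000
ω = Δθ/dt = -1.875000/2.5 = -0.7500
R = Δx/(sin θ' − sin θ) = -1.0000
v = R·ω = -1.0000·-0.7500 = 0.7500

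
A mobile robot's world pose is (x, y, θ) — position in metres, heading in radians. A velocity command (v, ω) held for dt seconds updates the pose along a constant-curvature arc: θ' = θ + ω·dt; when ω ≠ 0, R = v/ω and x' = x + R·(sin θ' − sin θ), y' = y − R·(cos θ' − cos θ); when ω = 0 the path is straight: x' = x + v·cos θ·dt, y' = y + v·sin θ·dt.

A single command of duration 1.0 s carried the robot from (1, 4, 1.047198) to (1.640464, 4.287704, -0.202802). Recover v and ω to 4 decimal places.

Δθ = -0.202802 − 1.047198 = -1.250000
ω = Δθ/dt = -1.250000/1.0 = -1.2500
R = Δx/(sin θ' − sin θ) = -0.6000
v = R·ω = -0.6000·-1.2500 = 0.7500

v = 0.7500, ω = -1.2500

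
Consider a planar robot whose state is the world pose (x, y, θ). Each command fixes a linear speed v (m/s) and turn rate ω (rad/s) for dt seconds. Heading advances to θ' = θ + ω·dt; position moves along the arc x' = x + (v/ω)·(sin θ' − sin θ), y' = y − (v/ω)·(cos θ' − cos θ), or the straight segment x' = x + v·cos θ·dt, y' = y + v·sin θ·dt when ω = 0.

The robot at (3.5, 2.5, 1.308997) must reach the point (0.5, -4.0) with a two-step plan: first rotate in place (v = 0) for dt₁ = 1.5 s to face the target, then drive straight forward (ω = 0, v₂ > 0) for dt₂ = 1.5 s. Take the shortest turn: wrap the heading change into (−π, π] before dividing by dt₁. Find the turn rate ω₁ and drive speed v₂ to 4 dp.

heading to target = atan2(-4−2.5, 0.5−3.5) = -2.0032
Δθ = wrap(-2.0032 − 1.3090) = 2.9710; ω₁ = Δθ/dt₁ = 1.9807
distance = √((0.5−3.5)² + (-4−2.5)²) = 7.1589; v₂ = distance/dt₂ = 4.7726

ω₁ = 1.9807, v₂ = 4.7726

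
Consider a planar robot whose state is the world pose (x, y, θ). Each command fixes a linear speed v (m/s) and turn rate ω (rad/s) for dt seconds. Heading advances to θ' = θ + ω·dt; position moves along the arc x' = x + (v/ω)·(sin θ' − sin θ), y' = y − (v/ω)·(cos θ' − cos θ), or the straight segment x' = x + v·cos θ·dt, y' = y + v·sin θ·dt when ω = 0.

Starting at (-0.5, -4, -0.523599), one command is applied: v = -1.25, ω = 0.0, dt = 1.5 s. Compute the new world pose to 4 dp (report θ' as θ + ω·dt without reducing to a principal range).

θ' = -0.5236 + 0.0·1.5 = -0.5236
ω = 0 → straight: x' = -0.5 + -1.25·cos(-0.5236)·1.5 = -2.1238
y' = -4 + -1.25·sin(-0.5236)·1.5 = -3.0625

(-2.1238, -3.0625, -0.5236)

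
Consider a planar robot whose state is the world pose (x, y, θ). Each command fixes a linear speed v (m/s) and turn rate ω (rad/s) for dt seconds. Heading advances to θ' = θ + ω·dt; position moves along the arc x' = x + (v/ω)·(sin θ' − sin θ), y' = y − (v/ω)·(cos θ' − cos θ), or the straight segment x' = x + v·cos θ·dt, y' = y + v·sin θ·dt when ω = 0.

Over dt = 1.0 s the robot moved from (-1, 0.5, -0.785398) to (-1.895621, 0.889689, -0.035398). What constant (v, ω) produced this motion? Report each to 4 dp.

v = -1.0000, ω = 0.7500

Δθ = -0.035398 − -0.785398 = 0.750000
ω = Δθ/dt = 0.750000/1.0 = 0.7500
R = Δx/(sin θ' − sin θ) = -1.3333
v = R·ω = -1.3333·0.7500 = -1.0000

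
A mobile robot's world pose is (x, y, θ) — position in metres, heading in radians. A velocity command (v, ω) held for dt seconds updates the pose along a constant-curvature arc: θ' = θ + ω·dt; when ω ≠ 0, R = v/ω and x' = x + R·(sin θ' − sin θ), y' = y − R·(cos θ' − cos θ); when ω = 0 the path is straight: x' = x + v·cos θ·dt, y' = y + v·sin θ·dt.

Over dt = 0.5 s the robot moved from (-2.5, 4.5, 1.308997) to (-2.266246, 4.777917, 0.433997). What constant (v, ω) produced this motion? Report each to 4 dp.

v = 0.7500, ω = -1.7500

Δθ = 0.433997 − 1.308997 = -0.875000
ω = Δθ/dt = -0.875000/0.5 = -1.7500
R = −Δy/(cos θ' − cos θ) = -0.4286
v = R·ω = -0.4286·-1.7500 = 0.7500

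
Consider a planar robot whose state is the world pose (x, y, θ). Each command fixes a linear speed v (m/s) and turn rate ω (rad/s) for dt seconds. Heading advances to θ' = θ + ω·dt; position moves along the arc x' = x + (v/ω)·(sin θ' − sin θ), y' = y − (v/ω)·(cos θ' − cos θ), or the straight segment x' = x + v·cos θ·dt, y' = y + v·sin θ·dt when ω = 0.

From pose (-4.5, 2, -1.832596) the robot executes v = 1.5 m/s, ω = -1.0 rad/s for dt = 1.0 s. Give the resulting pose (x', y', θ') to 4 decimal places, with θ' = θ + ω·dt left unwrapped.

θ' = -1.8326 + -1.0·1.0 = -2.8326
R = v/ω = 1.5/-1.0 = -1.5000
x' = -4.5 + -1.5000·(sin -2.8326 − sin -1.8326) = -5.4927
y' = 2 − -1.5000·(cos -2.8326 − cos -1.8326) = 0.9593

(-5.4927, 0.9593, -2.8326)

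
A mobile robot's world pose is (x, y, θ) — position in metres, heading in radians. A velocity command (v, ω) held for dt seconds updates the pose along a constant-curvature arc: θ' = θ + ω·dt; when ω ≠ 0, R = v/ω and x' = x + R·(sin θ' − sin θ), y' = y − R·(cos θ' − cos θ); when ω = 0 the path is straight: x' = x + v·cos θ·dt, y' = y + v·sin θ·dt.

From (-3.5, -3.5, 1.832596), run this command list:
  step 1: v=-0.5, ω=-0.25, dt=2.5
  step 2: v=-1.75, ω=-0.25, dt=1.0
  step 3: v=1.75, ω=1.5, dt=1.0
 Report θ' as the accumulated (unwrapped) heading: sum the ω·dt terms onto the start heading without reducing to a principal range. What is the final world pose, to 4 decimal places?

step 1: θ'=1.2076 (R=2.0000) → pose (-3.5623, -4.7282, 1.2076)
step 2: θ'=0.9576 (R=7.0000) → pose (-4.3810, -6.2697, 0.9576)
step 3: θ'=2.4576 (R=1.1667) → pose (-4.5979, -4.6941, 2.4576)

(-4.5979, -4.6941, 2.4576)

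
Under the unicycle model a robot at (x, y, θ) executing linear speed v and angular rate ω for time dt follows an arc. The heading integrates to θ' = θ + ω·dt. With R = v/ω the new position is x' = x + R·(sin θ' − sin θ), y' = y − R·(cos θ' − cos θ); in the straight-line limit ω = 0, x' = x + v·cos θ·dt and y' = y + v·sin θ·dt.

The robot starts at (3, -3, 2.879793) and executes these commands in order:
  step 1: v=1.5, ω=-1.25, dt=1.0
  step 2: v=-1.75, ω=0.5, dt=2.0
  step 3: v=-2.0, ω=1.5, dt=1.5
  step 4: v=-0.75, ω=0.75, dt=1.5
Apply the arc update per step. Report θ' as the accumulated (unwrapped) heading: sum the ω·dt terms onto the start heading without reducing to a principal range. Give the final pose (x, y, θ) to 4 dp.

(5.1489, -2.5773, 6.0048)

step 1: θ'=1.6298 (R=-1.2000) → pose (2.1127, -1.9116, 1.6298)
step 2: θ'=2.6298 (R=-3.5000) → pose (3.8925, -4.7568, 2.6298)
step 3: θ'=4.8798 (R=-1.3333) → pose (5.8602, -3.3722, 4.8798)
step 4: θ'=6.0048 (R=-1.0000) → pose (5.1489, -2.5773, 6.0048)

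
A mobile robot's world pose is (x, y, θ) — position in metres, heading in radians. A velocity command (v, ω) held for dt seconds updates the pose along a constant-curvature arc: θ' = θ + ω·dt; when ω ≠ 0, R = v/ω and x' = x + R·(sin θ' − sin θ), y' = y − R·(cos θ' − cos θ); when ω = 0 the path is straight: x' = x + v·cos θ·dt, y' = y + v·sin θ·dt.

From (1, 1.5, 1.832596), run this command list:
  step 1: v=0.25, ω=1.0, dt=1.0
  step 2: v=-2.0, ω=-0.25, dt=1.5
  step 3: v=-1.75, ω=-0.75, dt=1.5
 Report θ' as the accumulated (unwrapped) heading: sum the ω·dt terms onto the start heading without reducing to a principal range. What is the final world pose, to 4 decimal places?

step 1: θ'=2.8326 (R=0.2500) → pose (0.8345, 1.6735, 2.8326)
step 2: θ'=2.4576 (R=8.0000) → pose (3.4569, 0.2528, 2.4576)
step 3: θ'=1.3326 (R=2.3333) → pose (4.2499, -2.1062, 1.3326)

(4.2499, -2.1062, 1.3326)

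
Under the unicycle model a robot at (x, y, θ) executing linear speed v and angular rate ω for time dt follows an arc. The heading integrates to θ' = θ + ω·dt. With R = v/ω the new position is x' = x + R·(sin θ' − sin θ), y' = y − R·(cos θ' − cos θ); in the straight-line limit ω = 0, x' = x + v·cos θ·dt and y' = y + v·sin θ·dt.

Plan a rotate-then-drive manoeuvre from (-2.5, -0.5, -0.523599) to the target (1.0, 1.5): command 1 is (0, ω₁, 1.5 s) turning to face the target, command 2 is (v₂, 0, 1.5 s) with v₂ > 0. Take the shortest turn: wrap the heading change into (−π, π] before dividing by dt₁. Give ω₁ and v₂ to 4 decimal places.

ω₁ = 0.6952, v₂ = 2.6874

heading to target = atan2(1.5−-0.5, 1−-2.5) = 0.5191
Δθ = wrap(0.5191 − -0.5236) = 1.0427; ω₁ = Δθ/dt₁ = 0.6952
distance = √((1−-2.5)² + (1.5−-0.5)²) = 4.0311; v₂ = distance/dt₂ = 2.6874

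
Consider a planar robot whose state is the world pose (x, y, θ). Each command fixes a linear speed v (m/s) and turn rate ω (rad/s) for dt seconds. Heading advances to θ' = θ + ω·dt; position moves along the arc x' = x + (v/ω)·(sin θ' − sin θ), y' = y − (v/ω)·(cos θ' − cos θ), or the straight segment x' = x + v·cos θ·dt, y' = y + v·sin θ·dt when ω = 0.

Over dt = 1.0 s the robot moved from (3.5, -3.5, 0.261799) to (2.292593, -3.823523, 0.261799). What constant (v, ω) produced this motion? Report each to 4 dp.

v = -1.2500, ω = 0.0000

Δθ = 0.261799 − 0.261799 = 0.000000
ω = Δθ/dt = 0.000000/1.0 = 0.0000
ω = 0 → v = (Δx·cos θ + Δy·sin θ)/dt = -1.2500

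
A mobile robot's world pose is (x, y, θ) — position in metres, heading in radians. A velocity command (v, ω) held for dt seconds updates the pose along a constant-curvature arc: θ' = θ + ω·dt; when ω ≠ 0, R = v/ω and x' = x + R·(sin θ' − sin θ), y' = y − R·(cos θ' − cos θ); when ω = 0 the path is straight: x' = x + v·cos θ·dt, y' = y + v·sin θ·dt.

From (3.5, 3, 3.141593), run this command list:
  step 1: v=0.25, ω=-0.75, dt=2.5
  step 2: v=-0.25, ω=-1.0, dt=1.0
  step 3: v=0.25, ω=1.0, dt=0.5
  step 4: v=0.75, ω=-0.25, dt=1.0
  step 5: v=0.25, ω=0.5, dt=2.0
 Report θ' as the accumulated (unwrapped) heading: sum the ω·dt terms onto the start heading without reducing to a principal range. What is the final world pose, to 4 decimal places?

step 1: θ'=1.2666 (R=-0.3333) → pose (3.1820, 3.4332, 1.2666)
step 2: θ'=0.2666 (R=0.2500) → pose (3.0093, 3.2669, 0.2666)
step 3: θ'=0.7666 (R=0.2500) → pose (3.1169, 3.3280, 0.7666)
step 4: θ'=0.5166 (R=-3.0000) → pose (3.7162, 3.7757, 0.5166)
step 5: θ'=1.5166 (R=0.5000) → pose (3.9685, 4.1833, 1.5166)

(3.9685, 4.1833, 1.5166)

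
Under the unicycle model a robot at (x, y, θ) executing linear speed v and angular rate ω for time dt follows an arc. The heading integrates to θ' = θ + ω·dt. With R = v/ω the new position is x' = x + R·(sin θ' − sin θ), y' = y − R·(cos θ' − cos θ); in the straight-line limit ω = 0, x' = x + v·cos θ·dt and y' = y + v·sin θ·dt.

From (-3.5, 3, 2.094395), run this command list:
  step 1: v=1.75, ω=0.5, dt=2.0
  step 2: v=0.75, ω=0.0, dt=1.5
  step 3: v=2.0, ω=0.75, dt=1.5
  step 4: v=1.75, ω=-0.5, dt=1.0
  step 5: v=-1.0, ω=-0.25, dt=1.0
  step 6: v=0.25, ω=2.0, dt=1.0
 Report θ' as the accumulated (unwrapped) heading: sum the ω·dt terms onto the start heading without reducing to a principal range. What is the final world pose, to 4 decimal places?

step 1: θ'=3.0944 (R=3.5000) → pose (-6.3660, 4.7461, 3.0944)
step 2: θ'=3.0944 (straight) → pose (-7.4897, 4.7992, 3.0944)
step 3: θ'=4.2194 (R=2.6667) → pose (-9.9646, 3.3975, 4.2194)
step 4: θ'=3.7194 (R=-3.5000) → pose (-11.1362, 2.1221, 3.7194)
step 5: θ'=3.4694 (R=4.0000) → pose (-10.2393, 2.5585, 3.4694)
step 6: θ'=5.4694 (R=0.1250) → pose (-10.2899, 2.3543, 5.4694)

(-10.2899, 2.3543, 5.4694)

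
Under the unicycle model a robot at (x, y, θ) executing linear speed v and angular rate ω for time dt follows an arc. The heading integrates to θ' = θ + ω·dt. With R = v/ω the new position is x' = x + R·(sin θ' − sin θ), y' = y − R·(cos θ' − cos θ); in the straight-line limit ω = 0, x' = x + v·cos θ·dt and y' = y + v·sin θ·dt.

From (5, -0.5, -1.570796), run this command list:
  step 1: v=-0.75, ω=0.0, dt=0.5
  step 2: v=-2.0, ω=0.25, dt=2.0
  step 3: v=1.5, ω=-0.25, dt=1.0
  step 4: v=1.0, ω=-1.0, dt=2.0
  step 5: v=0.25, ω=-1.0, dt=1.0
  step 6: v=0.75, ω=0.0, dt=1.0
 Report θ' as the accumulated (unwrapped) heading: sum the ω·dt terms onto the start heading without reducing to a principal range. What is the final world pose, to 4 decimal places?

(2.9487, 1.9307, -4.3208)

step 1: θ'=-1.5708 (straight) → pose (5.0000, -0.1250, -1.5708)
step 2: θ'=-1.0708 (R=-8.0000) → pose (4.0207, 3.7104, -1.0708)
step 3: θ'=-1.3208 (R=-6.0000) → pose (4.5686, 2.3183, -1.3208)
step 4: θ'=-3.3208 (R=-1.0000) → pose (3.4215, 1.0869, -3.3208)
step 5: θ'=-4.3208 (R=-0.2500) → pose (3.2350, 1.2375, -4.3208)
step 6: θ'=-4.3208 (straight) → pose (2.9487, 1.9307, -4.3208)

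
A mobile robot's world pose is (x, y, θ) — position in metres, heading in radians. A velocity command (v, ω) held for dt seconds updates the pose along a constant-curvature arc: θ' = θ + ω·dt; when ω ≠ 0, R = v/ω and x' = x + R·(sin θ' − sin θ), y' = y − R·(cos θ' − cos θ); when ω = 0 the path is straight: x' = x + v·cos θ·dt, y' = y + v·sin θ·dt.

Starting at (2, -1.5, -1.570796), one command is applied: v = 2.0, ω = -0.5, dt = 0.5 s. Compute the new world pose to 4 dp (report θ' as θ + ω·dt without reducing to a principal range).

(1.8757, -2.4896, -1.8208)

θ' = -1.5708 + -0.5·0.5 = -1.8208
R = v/ω = 2.0/-0.5 = -4.0000
x' = 2 + -4.0000·(sin -1.8208 − sin -1.5708) = 1.8757
y' = -1.5 − -4.0000·(cos -1.8208 − cos -1.5708) = -2.4896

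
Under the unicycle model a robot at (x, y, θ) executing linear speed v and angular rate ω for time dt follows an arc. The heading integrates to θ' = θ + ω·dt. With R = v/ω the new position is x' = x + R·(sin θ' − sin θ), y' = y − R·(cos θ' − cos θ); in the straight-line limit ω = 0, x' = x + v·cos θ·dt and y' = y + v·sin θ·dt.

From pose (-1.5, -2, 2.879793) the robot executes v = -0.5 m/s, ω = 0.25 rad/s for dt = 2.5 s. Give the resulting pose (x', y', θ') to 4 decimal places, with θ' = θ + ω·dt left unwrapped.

(-0.2718, -1.9377, 3.5048)

θ' = 2.8798 + 0.25·2.5 = 3.5048
R = v/ω = -0.5/0.25 = -2.0000
x' = -1.5 + -2.0000·(sin 3.5048 − sin 2.8798) = -0.2718
y' = -2 − -2.0000·(cos 3.5048 − cos 2.8798) = -1.9377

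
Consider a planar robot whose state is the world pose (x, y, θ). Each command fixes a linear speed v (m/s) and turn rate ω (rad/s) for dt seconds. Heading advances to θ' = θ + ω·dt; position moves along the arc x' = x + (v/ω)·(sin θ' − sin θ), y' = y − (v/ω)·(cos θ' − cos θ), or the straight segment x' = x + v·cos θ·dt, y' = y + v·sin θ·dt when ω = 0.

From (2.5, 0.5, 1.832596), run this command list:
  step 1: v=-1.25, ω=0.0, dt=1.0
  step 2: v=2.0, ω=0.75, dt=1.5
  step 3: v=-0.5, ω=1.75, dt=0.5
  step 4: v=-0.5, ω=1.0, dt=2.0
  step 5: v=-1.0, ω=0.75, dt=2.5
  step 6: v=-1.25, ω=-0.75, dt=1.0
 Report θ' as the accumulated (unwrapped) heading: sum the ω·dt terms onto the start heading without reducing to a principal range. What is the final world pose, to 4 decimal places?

step 1: θ'=1.8326 (straight) → pose (2.8235, -0.7074, 1.8326)
step 2: θ'=2.9576 (R=2.6667) → pose (0.7356, 1.2241, 2.9576)
step 3: θ'=3.8326 (R=-0.2857) → pose (0.9700, 1.2848, 3.8326)
step 4: θ'=5.8326 (R=-0.5000) → pose (0.8691, 2.1202, 5.8326)
step 5: θ'=7.7076 (R=-1.3333) → pose (-1.0307, 1.1144, 7.7076)
step 6: θ'=6.9576 (R=1.6667) → pose (-1.6388, 0.0557, 6.9576)

(-1.6388, 0.0557, 6.9576)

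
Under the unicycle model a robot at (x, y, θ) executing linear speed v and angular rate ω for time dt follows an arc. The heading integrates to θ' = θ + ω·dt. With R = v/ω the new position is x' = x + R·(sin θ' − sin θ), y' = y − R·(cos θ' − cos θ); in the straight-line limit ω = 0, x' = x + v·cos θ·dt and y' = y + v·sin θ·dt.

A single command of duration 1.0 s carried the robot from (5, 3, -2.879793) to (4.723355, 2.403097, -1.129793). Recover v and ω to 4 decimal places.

Δθ = -1.129793 − -2.879793 = 1.750000
ω = Δθ/dt = 1.750000/1.0 = 1.7500
R = −Δy/(cos θ' − cos θ) = 0.4286
v = R·ω = 0.4286·1.7500 = 0.7500

v = 0.7500, ω = 1.7500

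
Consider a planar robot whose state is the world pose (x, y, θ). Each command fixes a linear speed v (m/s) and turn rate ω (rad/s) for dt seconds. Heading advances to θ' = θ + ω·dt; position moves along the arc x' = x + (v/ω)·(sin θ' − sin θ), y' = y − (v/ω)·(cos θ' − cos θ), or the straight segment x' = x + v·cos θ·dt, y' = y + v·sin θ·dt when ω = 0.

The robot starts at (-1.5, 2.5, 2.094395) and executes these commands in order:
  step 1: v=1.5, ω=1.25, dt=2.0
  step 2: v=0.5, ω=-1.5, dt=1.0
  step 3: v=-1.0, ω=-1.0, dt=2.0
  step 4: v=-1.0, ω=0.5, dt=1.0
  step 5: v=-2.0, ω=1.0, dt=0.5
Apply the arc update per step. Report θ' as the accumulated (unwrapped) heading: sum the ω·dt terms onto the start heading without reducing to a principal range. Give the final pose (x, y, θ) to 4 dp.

(-3.1909, -1.6271, 2.0944)

step 1: θ'=4.5944 (R=1.2000) → pose (-3.7309, 2.0413, 4.5944)
step 2: θ'=3.0944 (R=-0.3333) → pose (-4.0776, 1.7475, 3.0944)
step 3: θ'=1.0944 (R=1.0000) → pose (-3.2362, 0.2901, 1.0944)
step 4: θ'=1.5944 (R=-2.0000) → pose (-3.4583, -0.6743, 1.5944)
step 5: θ'=2.0944 (R=-2.0000) → pose (-3.1909, -1.6271, 2.0944)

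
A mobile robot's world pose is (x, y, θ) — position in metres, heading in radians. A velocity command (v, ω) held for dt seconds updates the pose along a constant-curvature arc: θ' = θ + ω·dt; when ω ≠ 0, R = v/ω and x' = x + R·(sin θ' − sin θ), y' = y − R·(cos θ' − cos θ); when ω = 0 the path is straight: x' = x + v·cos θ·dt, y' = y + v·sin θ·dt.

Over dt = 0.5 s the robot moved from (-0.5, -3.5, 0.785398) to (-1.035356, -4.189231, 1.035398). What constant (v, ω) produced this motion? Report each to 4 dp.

Δθ = 1.035398 − 0.785398 = 0.250000
ω = Δθ/dt = 0.250000/0.5 = 0.5000
R = −Δy/(cos θ' − cos θ) = -3.5000
v = R·ω = -3.5000·0.5000 = -1.7500

v = -1.7500, ω = 0.5000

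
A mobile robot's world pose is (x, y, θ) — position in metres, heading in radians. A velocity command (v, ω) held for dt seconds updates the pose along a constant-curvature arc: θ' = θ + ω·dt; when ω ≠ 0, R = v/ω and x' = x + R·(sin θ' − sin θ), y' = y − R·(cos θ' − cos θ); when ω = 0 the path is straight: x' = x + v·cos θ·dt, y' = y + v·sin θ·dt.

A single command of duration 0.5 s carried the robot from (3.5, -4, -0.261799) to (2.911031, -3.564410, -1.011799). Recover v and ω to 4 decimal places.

Δθ = -1.011799 − -0.261799 = -0.750000
ω = Δθ/dt = -0.750000/0.5 = -1.5000
R = Δx/(sin θ' − sin θ) = 1.0000
v = R·ω = 1.0000·-1.5000 = -1.5000

v = -1.5000, ω = -1.5000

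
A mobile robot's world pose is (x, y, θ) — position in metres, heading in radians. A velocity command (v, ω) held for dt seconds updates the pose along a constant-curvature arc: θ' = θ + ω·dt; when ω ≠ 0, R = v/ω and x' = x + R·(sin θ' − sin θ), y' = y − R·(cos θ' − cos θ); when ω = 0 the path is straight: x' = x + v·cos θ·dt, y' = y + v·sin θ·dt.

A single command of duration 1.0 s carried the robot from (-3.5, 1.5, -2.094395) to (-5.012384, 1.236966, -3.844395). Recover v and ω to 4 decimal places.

Δθ = -3.844395 − -2.094395 = -1.750000
ω = Δθ/dt = -1.750000/1.0 = -1.7500
R = Δx/(sin θ' − sin θ) = -1.0000
v = R·ω = -1.0000·-1.7500 = 1.7500

v = 1.7500, ω = -1.7500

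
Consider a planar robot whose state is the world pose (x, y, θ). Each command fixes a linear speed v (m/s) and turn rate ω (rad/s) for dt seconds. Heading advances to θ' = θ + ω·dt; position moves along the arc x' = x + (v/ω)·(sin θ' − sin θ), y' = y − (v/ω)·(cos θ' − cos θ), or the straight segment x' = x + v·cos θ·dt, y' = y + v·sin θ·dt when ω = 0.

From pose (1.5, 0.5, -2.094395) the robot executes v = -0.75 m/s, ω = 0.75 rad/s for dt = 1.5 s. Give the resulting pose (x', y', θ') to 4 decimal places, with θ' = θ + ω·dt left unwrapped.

(1.4585, 1.5658, -0.9694)

θ' = -2.0944 + 0.75·1.5 = -0.9694
R = v/ω = -0.75/0.75 = -1.0000
x' = 1.5 + -1.0000·(sin -0.9694 − sin -2.0944) = 1.4585
y' = 0.5 − -1.0000·(cos -0.9694 − cos -2.0944) = 1.5658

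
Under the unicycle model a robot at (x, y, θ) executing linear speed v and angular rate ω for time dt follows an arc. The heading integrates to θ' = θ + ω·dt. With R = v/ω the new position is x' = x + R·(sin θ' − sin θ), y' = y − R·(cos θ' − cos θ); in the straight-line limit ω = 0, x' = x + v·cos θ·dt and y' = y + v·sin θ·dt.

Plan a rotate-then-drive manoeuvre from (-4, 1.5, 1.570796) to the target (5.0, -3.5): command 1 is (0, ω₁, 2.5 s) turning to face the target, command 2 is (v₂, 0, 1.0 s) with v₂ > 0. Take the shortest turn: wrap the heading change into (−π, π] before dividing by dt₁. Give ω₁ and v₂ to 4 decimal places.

heading to target = atan2(-3.5−1.5, 5−-4) = -0.5071
Δθ = wrap(-0.5071 − 1.5708) = -2.0779; ω₁ = Δθ/dt₁ = -0.8312
distance = √((5−-4)² + (-3.5−1.5)²) = 10.2956; v₂ = distance/dt₂ = 10.2956

ω₁ = -0.8312, v₂ = 10.2956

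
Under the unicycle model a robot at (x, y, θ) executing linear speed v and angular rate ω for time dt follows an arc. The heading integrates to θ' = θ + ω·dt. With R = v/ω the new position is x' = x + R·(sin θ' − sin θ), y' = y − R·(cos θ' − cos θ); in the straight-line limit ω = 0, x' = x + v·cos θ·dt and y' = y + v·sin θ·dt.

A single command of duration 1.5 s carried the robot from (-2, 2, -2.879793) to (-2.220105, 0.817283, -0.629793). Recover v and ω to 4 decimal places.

v = 1.0000, ω = 1.5000

Δθ = -0.629793 − -2.879793 = 2.250000
ω = Δθ/dt = 2.250000/1.5 = 1.5000
R = −Δy/(cos θ' − cos θ) = 0.6667
v = R·ω = 0.6667·1.5000 = 1.0000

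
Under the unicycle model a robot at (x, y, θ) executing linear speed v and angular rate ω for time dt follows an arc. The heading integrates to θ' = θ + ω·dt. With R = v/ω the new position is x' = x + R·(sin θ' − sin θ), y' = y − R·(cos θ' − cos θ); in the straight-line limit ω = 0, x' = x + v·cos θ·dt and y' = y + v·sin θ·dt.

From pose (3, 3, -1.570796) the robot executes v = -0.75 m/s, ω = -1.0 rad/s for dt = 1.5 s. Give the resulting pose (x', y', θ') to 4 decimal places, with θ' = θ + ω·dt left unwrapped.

θ' = -1.5708 + -1.0·1.5 = -3.0708
R = v/ω = -0.75/-1.0 = 0.7500
x' = 3 + 0.7500·(sin -3.0708 − sin -1.5708) = 3.6969
y' = 3 − 0.7500·(cos -3.0708 − cos -1.5708) = 3.7481

(3.6969, 3.7481, -3.0708)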